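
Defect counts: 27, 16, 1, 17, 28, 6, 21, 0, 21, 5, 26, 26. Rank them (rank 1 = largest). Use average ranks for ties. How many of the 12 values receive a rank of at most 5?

4

Sorted (descending): 28, 27, 26, 26, 21, 21, 17, 16, 6, 5, 1, 0
The 2 values of 26 occupy positions 3–4 → average rank (3+4)/2 = 3.5.
The 2 values of 21 occupy positions 5–6 → average rank (5+6)/2 = 5.5.
Ranks ≤ 5: {1, 2, 3.5, 3.5} → 4 values.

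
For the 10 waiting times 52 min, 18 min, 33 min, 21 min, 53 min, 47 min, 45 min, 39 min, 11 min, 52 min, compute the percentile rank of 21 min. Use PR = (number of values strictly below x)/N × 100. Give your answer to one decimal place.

20.0

N = 10.
Strictly below 21: 2. Equal to 21: 1.
PR = 2/10 × 100 = 20.0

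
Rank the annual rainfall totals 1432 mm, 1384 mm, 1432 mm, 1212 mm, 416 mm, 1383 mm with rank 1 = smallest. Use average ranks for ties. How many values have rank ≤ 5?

Sorted (ascending): 416, 1212, 1383, 1384, 1432, 1432
The 2 values of 1432 occupy positions 5–6 → average rank (5+6)/2 = 5.5.
Ranks ≤ 5: {1, 2, 3, 4} → 4 values.

4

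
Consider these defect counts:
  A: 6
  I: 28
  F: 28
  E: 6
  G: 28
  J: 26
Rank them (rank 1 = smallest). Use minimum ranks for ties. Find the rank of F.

Sorted (ascending): 6, 6, 26, 28, 28, 28
The 2 values of 6 occupy positions 1–2 → each gets rank 1.
The 3 values of 28 occupy positions 4–6 → each gets rank 4.
F has value 28 → rank 4.

4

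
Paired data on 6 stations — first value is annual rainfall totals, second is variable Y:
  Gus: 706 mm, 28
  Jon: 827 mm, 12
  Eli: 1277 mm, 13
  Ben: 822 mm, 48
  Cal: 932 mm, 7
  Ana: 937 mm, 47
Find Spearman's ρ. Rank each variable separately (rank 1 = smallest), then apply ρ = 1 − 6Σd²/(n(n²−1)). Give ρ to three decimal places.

Ranks of variable 1: 1, 3, 6, 2, 4, 5
Ranks of variable 2: 4, 2, 3, 6, 1, 5
d = r₁ − r₂: -3, 1, 3, -4, 3, 0
d²: 9, 1, 9, 16, 9, 0; Σd² = 44
ρ = 1 − 6·44/(6·35) = 1 − 264/210 = -0.257

-0.257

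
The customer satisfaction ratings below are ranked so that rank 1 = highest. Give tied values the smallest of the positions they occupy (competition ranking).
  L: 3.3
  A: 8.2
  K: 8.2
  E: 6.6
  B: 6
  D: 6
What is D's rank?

4

Sorted (descending): 8.2, 8.2, 6.6, 6, 6, 3.3
The 2 values of 8.2 occupy positions 1–2 → each gets rank 1.
The 2 values of 6 occupy positions 4–5 → each gets rank 4.
D has value 6 → rank 4.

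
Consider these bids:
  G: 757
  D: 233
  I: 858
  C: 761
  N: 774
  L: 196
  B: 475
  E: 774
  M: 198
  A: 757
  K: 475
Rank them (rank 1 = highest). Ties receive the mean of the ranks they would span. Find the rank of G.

Sorted (descending): 858, 774, 774, 761, 757, 757, 475, 475, 233, 198, 196
The 2 values of 774 occupy positions 2–3 → average rank (2+3)/2 = 2.5.
The 2 values of 757 occupy positions 5–6 → average rank (5+6)/2 = 5.5.
The 2 values of 475 occupy positions 7–8 → average rank (7+8)/2 = 7.5.
G has value 757 → rank 5.5.

5.5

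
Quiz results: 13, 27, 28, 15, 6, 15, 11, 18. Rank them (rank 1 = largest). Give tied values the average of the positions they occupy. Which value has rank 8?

6

Sorted (descending): 28, 27, 18, 15, 15, 13, 11, 6
The 2 values of 15 occupy positions 4–5 → average rank (4+5)/2 = 4.5.
Rank 8 → value 6.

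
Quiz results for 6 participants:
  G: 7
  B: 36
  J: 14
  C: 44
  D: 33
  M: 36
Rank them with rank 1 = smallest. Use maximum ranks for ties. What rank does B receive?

Sorted (ascending): 7, 14, 33, 36, 36, 44
The 2 values of 36 occupy positions 4–5 → each gets rank 5.
B has value 36 → rank 5.

5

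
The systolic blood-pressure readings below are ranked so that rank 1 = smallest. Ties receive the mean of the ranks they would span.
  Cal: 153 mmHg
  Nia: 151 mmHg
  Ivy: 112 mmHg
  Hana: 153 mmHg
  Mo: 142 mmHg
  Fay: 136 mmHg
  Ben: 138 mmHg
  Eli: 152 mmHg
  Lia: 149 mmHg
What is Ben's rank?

3

Sorted (ascending): 112, 136, 138, 142, 149, 151, 152, 153, 153
The 2 values of 153 occupy positions 8–9 → average rank (8+9)/2 = 8.5.
Ben has value 138 mmHg → rank 3.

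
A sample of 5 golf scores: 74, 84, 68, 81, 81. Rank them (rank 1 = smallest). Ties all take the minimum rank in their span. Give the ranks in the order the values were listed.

Sorted (ascending): 68, 74, 81, 81, 84
The 2 values of 81 occupy positions 3–4 → each gets rank 3.

2, 5, 1, 3, 3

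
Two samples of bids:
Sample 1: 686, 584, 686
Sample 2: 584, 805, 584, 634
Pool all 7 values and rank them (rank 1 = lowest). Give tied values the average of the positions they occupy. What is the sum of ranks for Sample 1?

Sorted (ascending): 584, 584, 584, 634, 686, 686, 805
The 3 values of 584 occupy positions 1–3 → average rank 2.
The 2 values of 686 occupy positions 5–6 → average rank (5+6)/2 = 5.5.
Sample 1 values → pooled ranks: 686→5.5, 584→2, 686→5.5
Rank sum = 5.5 + 2 + 5.5 = 13

13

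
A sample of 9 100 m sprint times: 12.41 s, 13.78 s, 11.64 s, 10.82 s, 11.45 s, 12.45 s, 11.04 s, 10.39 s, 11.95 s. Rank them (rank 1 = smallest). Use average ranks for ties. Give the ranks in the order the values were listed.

7, 9, 5, 2, 4, 8, 3, 1, 6

Sorted (ascending): 10.39, 10.82, 11.04, 11.45, 11.64, 11.95, 12.41, 12.45, 13.78
No ties — each value takes its position as its rank.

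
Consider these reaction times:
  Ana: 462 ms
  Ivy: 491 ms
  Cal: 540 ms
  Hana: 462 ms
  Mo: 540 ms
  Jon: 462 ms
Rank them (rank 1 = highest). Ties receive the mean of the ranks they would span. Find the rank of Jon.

Sorted (descending): 540, 540, 491, 462, 462, 462
The 2 values of 540 occupy positions 1–2 → average rank (1+2)/2 = 1.5.
The 3 values of 462 occupy positions 4–6 → average rank 5.
Jon has value 462 ms → rank 5.

5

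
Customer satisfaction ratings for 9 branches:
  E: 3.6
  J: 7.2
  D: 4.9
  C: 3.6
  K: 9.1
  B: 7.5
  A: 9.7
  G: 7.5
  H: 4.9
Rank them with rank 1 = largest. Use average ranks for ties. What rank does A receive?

Sorted (descending): 9.7, 9.1, 7.5, 7.5, 7.2, 4.9, 4.9, 3.6, 3.6
The 2 values of 7.5 occupy positions 3–4 → average rank (3+4)/2 = 3.5.
The 2 values of 4.9 occupy positions 6–7 → average rank (6+7)/2 = 6.5.
The 2 values of 3.6 occupy positions 8–9 → average rank (8+9)/2 = 8.5.
A has value 9.7 → rank 1.

1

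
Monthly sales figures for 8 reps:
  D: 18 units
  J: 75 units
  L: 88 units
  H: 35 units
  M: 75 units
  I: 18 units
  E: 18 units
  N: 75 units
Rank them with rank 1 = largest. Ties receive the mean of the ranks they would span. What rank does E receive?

7

Sorted (descending): 88, 75, 75, 75, 35, 18, 18, 18
The 3 values of 75 occupy positions 2–4 → average rank 3.
The 3 values of 18 occupy positions 6–8 → average rank 7.
E has value 18 units → rank 7.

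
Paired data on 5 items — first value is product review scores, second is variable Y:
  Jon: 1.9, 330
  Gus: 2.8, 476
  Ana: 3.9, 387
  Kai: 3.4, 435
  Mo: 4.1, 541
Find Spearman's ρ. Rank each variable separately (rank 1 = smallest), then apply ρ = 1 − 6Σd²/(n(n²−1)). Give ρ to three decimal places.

Ranks of variable 1: 1, 2, 4, 3, 5
Ranks of variable 2: 1, 4, 2, 3, 5
d = r₁ − r₂: 0, -2, 2, 0, 0
d²: 0, 4, 4, 0, 0; Σd² = 8
ρ = 1 − 6·8/(5·24) = 1 − 48/120 = 0.600

0.600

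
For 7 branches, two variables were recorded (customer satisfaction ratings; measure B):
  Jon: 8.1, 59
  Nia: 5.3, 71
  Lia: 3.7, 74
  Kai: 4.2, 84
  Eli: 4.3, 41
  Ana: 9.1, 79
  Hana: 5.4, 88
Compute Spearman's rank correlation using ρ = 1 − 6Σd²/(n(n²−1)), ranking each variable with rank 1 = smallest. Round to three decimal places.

0.036

Ranks of variable 1: 6, 4, 1, 2, 3, 7, 5
Ranks of variable 2: 2, 3, 4, 6, 1, 5, 7
d = r₁ − r₂: 4, 1, -3, -4, 2, 2, -2
d²: 16, 1, 9, 16, 4, 4, 4; Σd² = 54
ρ = 1 − 6·54/(7·48) = 1 − 324/336 = 0.036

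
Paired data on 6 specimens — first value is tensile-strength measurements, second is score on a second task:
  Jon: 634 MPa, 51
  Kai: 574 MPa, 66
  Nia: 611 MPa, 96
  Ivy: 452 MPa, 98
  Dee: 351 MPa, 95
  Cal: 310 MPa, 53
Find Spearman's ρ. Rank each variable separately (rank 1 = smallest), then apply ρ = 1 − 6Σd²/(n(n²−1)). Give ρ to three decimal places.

Ranks of variable 1: 6, 4, 5, 3, 2, 1
Ranks of variable 2: 1, 3, 5, 6, 4, 2
d = r₁ − r₂: 5, 1, 0, -3, -2, -1
d²: 25, 1, 0, 9, 4, 1; Σd² = 40
ρ = 1 − 6·40/(6·35) = 1 − 240/210 = -0.143

-0.143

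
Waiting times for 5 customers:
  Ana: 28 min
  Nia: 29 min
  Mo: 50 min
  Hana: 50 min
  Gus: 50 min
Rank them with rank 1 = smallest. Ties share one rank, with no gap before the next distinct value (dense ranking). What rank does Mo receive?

3

Sorted (ascending): 28, 29, 50, 50, 50
The 3 values of 50 share dense rank 3.
Remaining distinct values take the next consecutive integers.
Mo has value 50 min → rank 3.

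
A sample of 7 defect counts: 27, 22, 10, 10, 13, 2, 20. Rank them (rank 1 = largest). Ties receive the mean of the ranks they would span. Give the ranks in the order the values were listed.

1, 2, 5.5, 5.5, 4, 7, 3

Sorted (descending): 27, 22, 20, 13, 10, 10, 2
The 2 values of 10 occupy positions 5–6 → average rank (5+6)/2 = 5.5.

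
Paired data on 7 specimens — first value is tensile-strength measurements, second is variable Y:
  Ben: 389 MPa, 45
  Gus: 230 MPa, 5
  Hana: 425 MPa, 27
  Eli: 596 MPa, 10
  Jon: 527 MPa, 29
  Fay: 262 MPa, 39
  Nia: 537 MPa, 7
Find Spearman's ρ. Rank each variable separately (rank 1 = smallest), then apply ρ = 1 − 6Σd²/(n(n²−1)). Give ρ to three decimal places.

Ranks of variable 1: 3, 1, 4, 7, 5, 2, 6
Ranks of variable 2: 7, 1, 4, 3, 5, 6, 2
d = r₁ − r₂: -4, 0, 0, 4, 0, -4, 4
d²: 16, 0, 0, 16, 0, 16, 16; Σd² = 64
ρ = 1 − 6·64/(7·48) = 1 − 384/336 = -0.143

-0.143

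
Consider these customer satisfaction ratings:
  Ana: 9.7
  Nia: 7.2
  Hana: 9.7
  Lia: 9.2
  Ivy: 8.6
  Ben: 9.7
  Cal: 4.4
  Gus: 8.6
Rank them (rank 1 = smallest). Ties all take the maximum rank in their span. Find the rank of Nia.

2

Sorted (ascending): 4.4, 7.2, 8.6, 8.6, 9.2, 9.7, 9.7, 9.7
The 2 values of 8.6 occupy positions 3–4 → each gets rank 4.
The 3 values of 9.7 occupy positions 6–8 → each gets rank 8.
Nia has value 7.2 → rank 2.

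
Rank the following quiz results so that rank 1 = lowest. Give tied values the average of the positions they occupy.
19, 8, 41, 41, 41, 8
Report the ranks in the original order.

Sorted (ascending): 8, 8, 19, 41, 41, 41
The 2 values of 8 occupy positions 1–2 → average rank (1+2)/2 = 1.5.
The 3 values of 41 occupy positions 4–6 → average rank 5.

3, 1.5, 5, 5, 5, 1.5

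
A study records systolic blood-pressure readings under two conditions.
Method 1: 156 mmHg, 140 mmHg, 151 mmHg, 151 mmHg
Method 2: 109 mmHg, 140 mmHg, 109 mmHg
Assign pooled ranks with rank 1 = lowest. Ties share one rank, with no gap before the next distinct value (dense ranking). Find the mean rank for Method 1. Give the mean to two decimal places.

3.00

Sorted (ascending): 109, 109, 140, 140, 151, 151, 156
The 2 values of 109 share dense rank 1.
The 2 values of 140 share dense rank 2.
The 2 values of 151 share dense rank 3.
Remaining distinct values take the next consecutive integers.
Method 1 values → pooled ranks: 156→4, 140→2, 151→3, 151→3
Mean rank = (4 + 2 + 3 + 3) / 4 = 3.00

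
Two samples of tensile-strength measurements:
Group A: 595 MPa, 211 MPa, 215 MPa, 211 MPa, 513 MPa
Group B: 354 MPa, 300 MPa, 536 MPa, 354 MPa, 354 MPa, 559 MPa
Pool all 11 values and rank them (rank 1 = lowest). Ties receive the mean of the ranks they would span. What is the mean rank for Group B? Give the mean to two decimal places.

6.83

Sorted (ascending): 211, 211, 215, 300, 354, 354, 354, 513, 536, 559, 595
The 2 values of 211 occupy positions 1–2 → average rank (1+2)/2 = 1.5.
The 3 values of 354 occupy positions 5–7 → average rank 6.
Group B values → pooled ranks: 354→6, 300→4, 536→9, 354→6, 354→6, 559→10
Mean rank = (6 + 4 + 9 + 6 + 6 + 10) / 6 = 6.83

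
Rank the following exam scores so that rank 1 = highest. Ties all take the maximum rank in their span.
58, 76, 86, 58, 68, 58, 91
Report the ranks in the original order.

Sorted (descending): 91, 86, 76, 68, 58, 58, 58
The 3 values of 58 occupy positions 5–7 → each gets rank 7.

7, 3, 2, 7, 4, 7, 1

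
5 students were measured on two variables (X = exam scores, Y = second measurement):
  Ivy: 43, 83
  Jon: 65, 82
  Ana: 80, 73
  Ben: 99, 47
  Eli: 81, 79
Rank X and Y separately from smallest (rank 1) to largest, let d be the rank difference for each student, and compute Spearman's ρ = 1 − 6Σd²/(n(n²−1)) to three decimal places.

-0.900

Ranks of variable 1: 1, 2, 3, 5, 4
Ranks of variable 2: 5, 4, 2, 1, 3
d = r₁ − r₂: -4, -2, 1, 4, 1
d²: 16, 4, 1, 16, 1; Σd² = 38
ρ = 1 − 6·38/(5·24) = 1 − 228/120 = -0.900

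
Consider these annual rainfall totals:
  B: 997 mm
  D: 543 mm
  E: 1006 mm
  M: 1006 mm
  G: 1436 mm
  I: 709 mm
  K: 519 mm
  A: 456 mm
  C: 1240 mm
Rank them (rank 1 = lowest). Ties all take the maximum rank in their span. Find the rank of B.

Sorted (ascending): 456, 519, 543, 709, 997, 1006, 1006, 1240, 1436
The 2 values of 1006 occupy positions 6–7 → each gets rank 7.
B has value 997 mm → rank 5.

5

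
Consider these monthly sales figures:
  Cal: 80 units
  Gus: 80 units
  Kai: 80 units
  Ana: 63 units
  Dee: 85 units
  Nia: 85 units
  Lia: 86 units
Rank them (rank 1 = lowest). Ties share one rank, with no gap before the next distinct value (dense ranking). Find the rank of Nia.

Sorted (ascending): 63, 80, 80, 80, 85, 85, 86
The 3 values of 80 share dense rank 2.
The 2 values of 85 share dense rank 3.
Remaining distinct values take the next consecutive integers.
Nia has value 85 units → rank 3.

3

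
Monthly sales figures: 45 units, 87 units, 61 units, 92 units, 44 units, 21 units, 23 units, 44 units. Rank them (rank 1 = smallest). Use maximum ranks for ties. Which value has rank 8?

92

Sorted (ascending): 21, 23, 44, 44, 45, 61, 87, 92
The 2 values of 44 occupy positions 3–4 → each gets rank 4.
Rank 8 → value 92.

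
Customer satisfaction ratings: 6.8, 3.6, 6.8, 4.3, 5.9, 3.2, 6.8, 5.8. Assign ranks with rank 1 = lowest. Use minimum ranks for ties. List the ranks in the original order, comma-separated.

Sorted (ascending): 3.2, 3.6, 4.3, 5.8, 5.9, 6.8, 6.8, 6.8
The 3 values of 6.8 occupy positions 6–8 → each gets rank 6.

6, 2, 6, 3, 5, 1, 6, 4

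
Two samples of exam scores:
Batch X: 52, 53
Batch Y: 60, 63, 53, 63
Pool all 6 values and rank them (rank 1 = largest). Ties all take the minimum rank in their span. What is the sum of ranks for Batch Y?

Sorted (descending): 63, 63, 60, 53, 53, 52
The 2 values of 63 occupy positions 1–2 → each gets rank 1.
The 2 values of 53 occupy positions 4–5 → each gets rank 4.
Batch Y values → pooled ranks: 60→3, 63→1, 53→4, 63→1
Rank sum = 3 + 1 + 4 + 1 = 9

9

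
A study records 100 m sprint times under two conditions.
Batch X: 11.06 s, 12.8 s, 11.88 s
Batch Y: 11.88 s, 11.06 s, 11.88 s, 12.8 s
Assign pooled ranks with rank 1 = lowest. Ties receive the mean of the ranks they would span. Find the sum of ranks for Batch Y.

Sorted (ascending): 11.06, 11.06, 11.88, 11.88, 11.88, 12.8, 12.8
The 2 values of 11.06 occupy positions 1–2 → average rank (1+2)/2 = 1.5.
The 3 values of 11.88 occupy positions 3–5 → average rank 4.
The 2 values of 12.8 occupy positions 6–7 → average rank (6+7)/2 = 6.5.
Batch Y values → pooled ranks: 11.88→4, 11.06→1.5, 11.88→4, 12.8→6.5
Rank sum = 4 + 1.5 + 4 + 6.5 = 16

16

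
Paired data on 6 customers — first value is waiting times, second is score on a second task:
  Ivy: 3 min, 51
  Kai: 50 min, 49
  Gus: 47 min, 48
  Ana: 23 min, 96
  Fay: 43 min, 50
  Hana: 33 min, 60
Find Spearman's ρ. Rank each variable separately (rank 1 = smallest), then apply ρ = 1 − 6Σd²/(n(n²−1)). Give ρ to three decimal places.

-0.771

Ranks of variable 1: 1, 6, 5, 2, 4, 3
Ranks of variable 2: 4, 2, 1, 6, 3, 5
d = r₁ − r₂: -3, 4, 4, -4, 1, -2
d²: 9, 16, 16, 16, 1, 4; Σd² = 62
ρ = 1 − 6·62/(6·35) = 1 − 372/210 = -0.771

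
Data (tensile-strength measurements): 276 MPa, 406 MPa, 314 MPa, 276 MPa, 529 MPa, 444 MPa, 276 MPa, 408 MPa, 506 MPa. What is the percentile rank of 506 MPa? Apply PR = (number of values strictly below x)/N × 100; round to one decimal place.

N = 9.
Strictly below 506: 7. Equal to 506: 1.
PR = 7/9 × 100 = 77.8

77.8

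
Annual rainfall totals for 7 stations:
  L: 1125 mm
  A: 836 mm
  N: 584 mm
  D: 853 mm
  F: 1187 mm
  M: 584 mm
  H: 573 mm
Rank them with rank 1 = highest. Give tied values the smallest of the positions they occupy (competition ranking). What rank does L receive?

2

Sorted (descending): 1187, 1125, 853, 836, 584, 584, 573
The 2 values of 584 occupy positions 5–6 → each gets rank 5.
L has value 1125 mm → rank 2.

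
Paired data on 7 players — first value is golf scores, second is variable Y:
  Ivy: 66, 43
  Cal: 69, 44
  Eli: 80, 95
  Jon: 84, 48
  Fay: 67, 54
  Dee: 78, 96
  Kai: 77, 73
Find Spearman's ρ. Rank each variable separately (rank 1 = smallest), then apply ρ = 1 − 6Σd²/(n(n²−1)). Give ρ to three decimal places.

0.536

Ranks of variable 1: 1, 3, 6, 7, 2, 5, 4
Ranks of variable 2: 1, 2, 6, 3, 4, 7, 5
d = r₁ − r₂: 0, 1, 0, 4, -2, -2, -1
d²: 0, 1, 0, 16, 4, 4, 1; Σd² = 26
ρ = 1 − 6·26/(7·48) = 1 − 156/336 = 0.536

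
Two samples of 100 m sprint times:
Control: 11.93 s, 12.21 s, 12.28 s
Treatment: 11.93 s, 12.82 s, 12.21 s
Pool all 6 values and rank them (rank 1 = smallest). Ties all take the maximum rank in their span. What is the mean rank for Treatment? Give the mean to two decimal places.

4.00

Sorted (ascending): 11.93, 11.93, 12.21, 12.21, 12.28, 12.82
The 2 values of 11.93 occupy positions 1–2 → each gets rank 2.
The 2 values of 12.21 occupy positions 3–4 → each gets rank 4.
Treatment values → pooled ranks: 11.93→2, 12.82→6, 12.21→4
Mean rank = (2 + 6 + 4) / 3 = 4.00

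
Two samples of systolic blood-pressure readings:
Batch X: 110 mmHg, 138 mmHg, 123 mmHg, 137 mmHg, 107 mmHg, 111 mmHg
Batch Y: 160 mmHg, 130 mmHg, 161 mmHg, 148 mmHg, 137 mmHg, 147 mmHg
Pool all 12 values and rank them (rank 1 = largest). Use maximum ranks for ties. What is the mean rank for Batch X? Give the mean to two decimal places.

Sorted (descending): 161, 160, 148, 147, 138, 137, 137, 130, 123, 111, 110, 107
The 2 values of 137 occupy positions 6–7 → each gets rank 7.
Batch X values → pooled ranks: 110→11, 138→5, 123→9, 137→7, 107→12, 111→10
Mean rank = (11 + 5 + 9 + 7 + 12 + 10) / 6 = 9.00

9.00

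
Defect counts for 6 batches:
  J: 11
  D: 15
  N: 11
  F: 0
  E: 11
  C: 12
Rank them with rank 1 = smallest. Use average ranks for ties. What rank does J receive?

Sorted (ascending): 0, 11, 11, 11, 12, 15
The 3 values of 11 occupy positions 2–4 → average rank 3.
J has value 11 → rank 3.

3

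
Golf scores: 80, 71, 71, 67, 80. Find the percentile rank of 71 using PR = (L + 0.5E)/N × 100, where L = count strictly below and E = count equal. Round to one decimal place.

40.0

N = 5.
Strictly below 71: 1. Equal to 71: 2.
PR = (1 + 0.5·2)/5 × 100 = 40.0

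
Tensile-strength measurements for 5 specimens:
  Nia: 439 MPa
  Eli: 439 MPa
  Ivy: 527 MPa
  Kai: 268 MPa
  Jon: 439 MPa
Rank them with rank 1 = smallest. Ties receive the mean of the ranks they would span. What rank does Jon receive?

Sorted (ascending): 268, 439, 439, 439, 527
The 3 values of 439 occupy positions 2–4 → average rank 3.
Jon has value 439 MPa → rank 3.

3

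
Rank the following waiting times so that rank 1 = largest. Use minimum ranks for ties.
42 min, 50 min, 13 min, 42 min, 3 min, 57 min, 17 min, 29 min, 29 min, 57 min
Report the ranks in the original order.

Sorted (descending): 57, 57, 50, 42, 42, 29, 29, 17, 13, 3
The 2 values of 57 occupy positions 1–2 → each gets rank 1.
The 2 values of 42 occupy positions 4–5 → each gets rank 4.
The 2 values of 29 occupy positions 6–7 → each gets rank 6.

4, 3, 9, 4, 10, 1, 8, 6, 6, 1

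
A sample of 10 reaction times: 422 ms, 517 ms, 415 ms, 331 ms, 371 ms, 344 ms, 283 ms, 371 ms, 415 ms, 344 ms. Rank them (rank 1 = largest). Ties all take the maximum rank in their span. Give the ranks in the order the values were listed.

2, 1, 4, 9, 6, 8, 10, 6, 4, 8

Sorted (descending): 517, 422, 415, 415, 371, 371, 344, 344, 331, 283
The 2 values of 415 occupy positions 3–4 → each gets rank 4.
The 2 values of 371 occupy positions 5–6 → each gets rank 6.
The 2 values of 344 occupy positions 7–8 → each gets rank 8.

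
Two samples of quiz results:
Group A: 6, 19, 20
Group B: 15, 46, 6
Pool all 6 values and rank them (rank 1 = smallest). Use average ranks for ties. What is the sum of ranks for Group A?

Sorted (ascending): 6, 6, 15, 19, 20, 46
The 2 values of 6 occupy positions 1–2 → average rank (1+2)/2 = 1.5.
Group A values → pooled ranks: 6→1.5, 19→4, 20→5
Rank sum = 1.5 + 4 + 5 = 10.5

10.5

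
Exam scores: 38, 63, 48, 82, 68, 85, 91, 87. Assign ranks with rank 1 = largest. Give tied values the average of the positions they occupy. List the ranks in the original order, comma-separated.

Sorted (descending): 91, 87, 85, 82, 68, 63, 48, 38
No ties — each value takes its position as its rank.

8, 6, 7, 4, 5, 3, 1, 2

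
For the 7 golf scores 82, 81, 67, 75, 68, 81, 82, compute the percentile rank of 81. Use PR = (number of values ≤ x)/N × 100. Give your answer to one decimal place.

71.4

N = 7.
Strictly below 81: 3. Equal to 81: 2.
PR = 5/7 × 100 = 71.4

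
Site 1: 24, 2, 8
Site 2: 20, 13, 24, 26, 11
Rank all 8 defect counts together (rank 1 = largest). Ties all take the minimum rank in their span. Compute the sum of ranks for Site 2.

Sorted (descending): 26, 24, 24, 20, 13, 11, 8, 2
The 2 values of 24 occupy positions 2–3 → each gets rank 2.
Site 2 values → pooled ranks: 20→4, 13→5, 24→2, 26→1, 11→6
Rank sum = 4 + 5 + 2 + 1 + 6 = 18

18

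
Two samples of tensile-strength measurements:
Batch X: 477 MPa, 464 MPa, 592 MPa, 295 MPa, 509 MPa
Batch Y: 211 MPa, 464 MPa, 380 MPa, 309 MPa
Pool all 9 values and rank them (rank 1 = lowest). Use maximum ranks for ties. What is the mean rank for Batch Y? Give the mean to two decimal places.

3.50

Sorted (ascending): 211, 295, 309, 380, 464, 464, 477, 509, 592
The 2 values of 464 occupy positions 5–6 → each gets rank 6.
Batch Y values → pooled ranks: 211→1, 464→6, 380→4, 309→3
Mean rank = (1 + 6 + 4 + 3) / 4 = 3.50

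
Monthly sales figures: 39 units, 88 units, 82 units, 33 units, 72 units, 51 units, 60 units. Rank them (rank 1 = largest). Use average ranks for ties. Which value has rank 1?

88

Sorted (descending): 88, 82, 72, 60, 51, 39, 33
No ties — each value takes its position as its rank.
Rank 1 → value 88.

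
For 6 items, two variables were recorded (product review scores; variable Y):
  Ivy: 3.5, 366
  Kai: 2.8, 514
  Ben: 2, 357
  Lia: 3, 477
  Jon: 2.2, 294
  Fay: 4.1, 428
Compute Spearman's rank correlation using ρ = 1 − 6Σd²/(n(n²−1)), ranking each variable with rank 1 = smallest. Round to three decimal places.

0.429

Ranks of variable 1: 5, 3, 1, 4, 2, 6
Ranks of variable 2: 3, 6, 2, 5, 1, 4
d = r₁ − r₂: 2, -3, -1, -1, 1, 2
d²: 4, 9, 1, 1, 1, 4; Σd² = 20
ρ = 1 − 6·20/(6·35) = 1 − 120/210 = 0.429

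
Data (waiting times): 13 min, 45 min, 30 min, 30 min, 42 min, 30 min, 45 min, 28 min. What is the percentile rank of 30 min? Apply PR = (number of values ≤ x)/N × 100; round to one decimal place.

N = 8.
Strictly below 30: 2. Equal to 30: 3.
PR = 5/8 × 100 = 62.5

62.5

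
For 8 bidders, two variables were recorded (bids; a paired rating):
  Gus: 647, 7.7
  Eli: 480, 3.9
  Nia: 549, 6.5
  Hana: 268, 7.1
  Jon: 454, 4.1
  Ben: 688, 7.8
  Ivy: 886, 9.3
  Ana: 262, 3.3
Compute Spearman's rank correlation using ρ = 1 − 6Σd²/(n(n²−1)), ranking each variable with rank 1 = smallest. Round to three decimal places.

0.833

Ranks of variable 1: 6, 4, 5, 2, 3, 7, 8, 1
Ranks of variable 2: 6, 2, 4, 5, 3, 7, 8, 1
d = r₁ − r₂: 0, 2, 1, -3, 0, 0, 0, 0
d²: 0, 4, 1, 9, 0, 0, 0, 0; Σd² = 14
ρ = 1 − 6·14/(8·63) = 1 − 84/504 = 0.833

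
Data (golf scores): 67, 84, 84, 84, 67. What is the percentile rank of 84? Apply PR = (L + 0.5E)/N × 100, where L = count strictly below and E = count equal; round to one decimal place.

70.0

N = 5.
Strictly below 84: 2. Equal to 84: 3.
PR = (2 + 0.5·3)/5 × 100 = 70.0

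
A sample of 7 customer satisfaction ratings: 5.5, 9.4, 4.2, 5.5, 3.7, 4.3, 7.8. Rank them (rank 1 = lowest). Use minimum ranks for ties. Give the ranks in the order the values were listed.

4, 7, 2, 4, 1, 3, 6

Sorted (ascending): 3.7, 4.2, 4.3, 5.5, 5.5, 7.8, 9.4
The 2 values of 5.5 occupy positions 4–5 → each gets rank 4.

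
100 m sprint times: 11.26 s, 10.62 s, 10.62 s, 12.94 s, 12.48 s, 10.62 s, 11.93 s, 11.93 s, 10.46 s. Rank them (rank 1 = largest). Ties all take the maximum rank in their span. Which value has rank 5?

Sorted (descending): 12.94, 12.48, 11.93, 11.93, 11.26, 10.62, 10.62, 10.62, 10.46
The 2 values of 11.93 occupy positions 3–4 → each gets rank 4.
The 3 values of 10.62 occupy positions 6–8 → each gets rank 8.
Rank 5 → value 11.26.

11.26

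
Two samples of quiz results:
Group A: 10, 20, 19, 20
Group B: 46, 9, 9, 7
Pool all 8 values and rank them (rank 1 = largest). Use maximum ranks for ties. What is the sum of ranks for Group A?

15

Sorted (descending): 46, 20, 20, 19, 10, 9, 9, 7
The 2 values of 20 occupy positions 2–3 → each gets rank 3.
The 2 values of 9 occupy positions 6–7 → each gets rank 7.
Group A values → pooled ranks: 10→5, 20→3, 19→4, 20→3
Rank sum = 5 + 3 + 4 + 3 = 15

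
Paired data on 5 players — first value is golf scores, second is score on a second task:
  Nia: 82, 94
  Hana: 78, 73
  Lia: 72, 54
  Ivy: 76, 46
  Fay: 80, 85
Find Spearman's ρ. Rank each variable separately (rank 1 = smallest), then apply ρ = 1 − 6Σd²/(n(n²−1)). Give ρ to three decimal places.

0.900

Ranks of variable 1: 5, 3, 1, 2, 4
Ranks of variable 2: 5, 3, 2, 1, 4
d = r₁ − r₂: 0, 0, -1, 1, 0
d²: 0, 0, 1, 1, 0; Σd² = 2
ρ = 1 − 6·2/(5·24) = 1 − 12/120 = 0.900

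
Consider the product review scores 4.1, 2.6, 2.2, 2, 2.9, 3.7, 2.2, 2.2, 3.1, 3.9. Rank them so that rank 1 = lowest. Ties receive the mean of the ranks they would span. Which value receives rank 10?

Sorted (ascending): 2, 2.2, 2.2, 2.2, 2.6, 2.9, 3.1, 3.7, 3.9, 4.1
The 3 values of 2.2 occupy positions 2–4 → average rank 3.
Rank 10 → value 4.1.

4.1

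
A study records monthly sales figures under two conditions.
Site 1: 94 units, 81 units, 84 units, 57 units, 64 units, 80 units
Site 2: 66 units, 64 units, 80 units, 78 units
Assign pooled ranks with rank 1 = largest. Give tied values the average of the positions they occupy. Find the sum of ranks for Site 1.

29

Sorted (descending): 94, 84, 81, 80, 80, 78, 66, 64, 64, 57
The 2 values of 80 occupy positions 4–5 → average rank (4+5)/2 = 4.5.
The 2 values of 64 occupy positions 8–9 → average rank (8+9)/2 = 8.5.
Site 1 values → pooled ranks: 94→1, 81→3, 84→2, 57→10, 64→8.5, 80→4.5
Rank sum = 1 + 3 + 2 + 10 + 8.5 + 4.5 = 29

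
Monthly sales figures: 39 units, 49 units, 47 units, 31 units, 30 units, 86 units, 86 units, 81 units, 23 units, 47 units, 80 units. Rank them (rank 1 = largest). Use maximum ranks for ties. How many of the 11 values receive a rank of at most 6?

Sorted (descending): 86, 86, 81, 80, 49, 47, 47, 39, 31, 30, 23
The 2 values of 86 occupy positions 1–2 → each gets rank 2.
The 2 values of 47 occupy positions 6–7 → each gets rank 7.
Ranks ≤ 6: {2, 2, 3, 4, 5} → 5 values.

5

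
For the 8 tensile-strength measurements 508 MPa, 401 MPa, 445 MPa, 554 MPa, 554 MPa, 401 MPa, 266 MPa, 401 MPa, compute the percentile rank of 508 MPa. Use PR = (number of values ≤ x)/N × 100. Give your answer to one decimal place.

N = 8.
Strictly below 508: 5. Equal to 508: 1.
PR = 6/8 × 100 = 75.0

75.0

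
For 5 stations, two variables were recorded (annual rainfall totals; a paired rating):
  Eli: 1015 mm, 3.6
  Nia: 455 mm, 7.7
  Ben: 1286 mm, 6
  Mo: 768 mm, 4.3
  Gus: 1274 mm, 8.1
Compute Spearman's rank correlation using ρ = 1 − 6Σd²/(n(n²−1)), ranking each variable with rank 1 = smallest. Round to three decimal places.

Ranks of variable 1: 3, 1, 5, 2, 4
Ranks of variable 2: 1, 4, 3, 2, 5
d = r₁ − r₂: 2, -3, 2, 0, -1
d²: 4, 9, 4, 0, 1; Σd² = 18
ρ = 1 − 6·18/(5·24) = 1 − 108/120 = 0.100

0.100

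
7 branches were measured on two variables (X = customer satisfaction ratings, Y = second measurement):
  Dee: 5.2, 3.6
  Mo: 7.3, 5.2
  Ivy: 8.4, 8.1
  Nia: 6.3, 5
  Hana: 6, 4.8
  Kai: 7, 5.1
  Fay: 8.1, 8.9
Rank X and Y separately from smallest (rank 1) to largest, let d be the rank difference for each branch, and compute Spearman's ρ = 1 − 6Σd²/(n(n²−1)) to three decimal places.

0.964

Ranks of variable 1: 1, 5, 7, 3, 2, 4, 6
Ranks of variable 2: 1, 5, 6, 3, 2, 4, 7
d = r₁ − r₂: 0, 0, 1, 0, 0, 0, -1
d²: 0, 0, 1, 0, 0, 0, 1; Σd² = 2
ρ = 1 − 6·2/(7·48) = 1 − 12/336 = 0.964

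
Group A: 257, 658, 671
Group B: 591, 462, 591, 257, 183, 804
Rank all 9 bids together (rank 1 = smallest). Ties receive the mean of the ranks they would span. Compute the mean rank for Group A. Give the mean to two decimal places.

Sorted (ascending): 183, 257, 257, 462, 591, 591, 658, 671, 804
The 2 values of 257 occupy positions 2–3 → average rank (2+3)/2 = 2.5.
The 2 values of 591 occupy positions 5–6 → average rank (5+6)/2 = 5.5.
Group A values → pooled ranks: 257→2.5, 658→7, 671→8
Mean rank = (2.5 + 7 + 8) / 3 = 5.83

5.83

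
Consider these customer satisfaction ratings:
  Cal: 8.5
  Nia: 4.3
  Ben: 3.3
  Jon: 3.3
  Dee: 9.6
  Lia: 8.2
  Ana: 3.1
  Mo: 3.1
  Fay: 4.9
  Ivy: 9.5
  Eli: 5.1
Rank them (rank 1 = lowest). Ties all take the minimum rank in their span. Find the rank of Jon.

3

Sorted (ascending): 3.1, 3.1, 3.3, 3.3, 4.3, 4.9, 5.1, 8.2, 8.5, 9.5, 9.6
The 2 values of 3.1 occupy positions 1–2 → each gets rank 1.
The 2 values of 3.3 occupy positions 3–4 → each gets rank 3.
Jon has value 3.3 → rank 3.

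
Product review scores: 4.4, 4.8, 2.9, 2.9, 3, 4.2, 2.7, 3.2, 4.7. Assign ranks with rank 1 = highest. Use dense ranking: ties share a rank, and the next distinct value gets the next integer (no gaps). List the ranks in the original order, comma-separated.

Sorted (descending): 4.8, 4.7, 4.4, 4.2, 3.2, 3, 2.9, 2.9, 2.7
The 2 values of 2.9 share dense rank 7.
Remaining distinct values take the next consecutive integers.

3, 1, 7, 7, 6, 4, 8, 5, 2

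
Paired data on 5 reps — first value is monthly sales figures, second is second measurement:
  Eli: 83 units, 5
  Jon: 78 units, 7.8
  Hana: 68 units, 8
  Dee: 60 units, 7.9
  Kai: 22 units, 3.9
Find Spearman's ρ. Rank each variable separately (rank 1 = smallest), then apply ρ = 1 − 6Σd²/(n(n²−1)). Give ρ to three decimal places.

0.100

Ranks of variable 1: 5, 4, 3, 2, 1
Ranks of variable 2: 2, 3, 5, 4, 1
d = r₁ − r₂: 3, 1, -2, -2, 0
d²: 9, 1, 4, 4, 0; Σd² = 18
ρ = 1 − 6·18/(5·24) = 1 − 108/120 = 0.100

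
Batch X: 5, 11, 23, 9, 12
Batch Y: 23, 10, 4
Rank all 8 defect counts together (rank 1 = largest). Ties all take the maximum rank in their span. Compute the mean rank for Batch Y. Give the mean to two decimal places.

5.00

Sorted (descending): 23, 23, 12, 11, 10, 9, 5, 4
The 2 values of 23 occupy positions 1–2 → each gets rank 2.
Batch Y values → pooled ranks: 23→2, 10→5, 4→8
Mean rank = (2 + 5 + 8) / 3 = 5.00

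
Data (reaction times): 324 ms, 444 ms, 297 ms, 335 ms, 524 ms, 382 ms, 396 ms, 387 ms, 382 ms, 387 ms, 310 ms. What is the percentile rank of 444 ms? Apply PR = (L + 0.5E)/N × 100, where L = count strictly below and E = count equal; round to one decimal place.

86.4

N = 11.
Strictly below 444: 9. Equal to 444: 1.
PR = (9 + 0.5·1)/11 × 100 = 86.4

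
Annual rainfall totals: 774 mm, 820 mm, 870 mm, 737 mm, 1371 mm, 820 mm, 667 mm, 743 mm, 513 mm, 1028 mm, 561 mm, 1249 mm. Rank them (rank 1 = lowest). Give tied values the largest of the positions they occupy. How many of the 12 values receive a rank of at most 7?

6

Sorted (ascending): 513, 561, 667, 737, 743, 774, 820, 820, 870, 1028, 1249, 1371
The 2 values of 820 occupy positions 7–8 → each gets rank 8.
Ranks ≤ 7: {1, 2, 3, 4, 5, 6} → 6 values.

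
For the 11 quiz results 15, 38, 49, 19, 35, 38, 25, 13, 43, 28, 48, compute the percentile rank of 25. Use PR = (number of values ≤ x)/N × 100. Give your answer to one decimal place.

36.4

N = 11.
Strictly below 25: 3. Equal to 25: 1.
PR = 4/11 × 100 = 36.4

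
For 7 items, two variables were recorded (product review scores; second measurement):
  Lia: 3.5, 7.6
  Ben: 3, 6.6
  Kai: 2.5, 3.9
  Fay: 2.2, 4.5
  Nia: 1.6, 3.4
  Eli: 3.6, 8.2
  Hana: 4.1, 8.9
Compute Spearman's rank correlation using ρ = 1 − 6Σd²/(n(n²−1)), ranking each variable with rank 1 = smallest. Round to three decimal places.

Ranks of variable 1: 5, 4, 3, 2, 1, 6, 7
Ranks of variable 2: 5, 4, 2, 3, 1, 6, 7
d = r₁ − r₂: 0, 0, 1, -1, 0, 0, 0
d²: 0, 0, 1, 1, 0, 0, 0; Σd² = 2
ρ = 1 − 6·2/(7·48) = 1 − 12/336 = 0.964

0.964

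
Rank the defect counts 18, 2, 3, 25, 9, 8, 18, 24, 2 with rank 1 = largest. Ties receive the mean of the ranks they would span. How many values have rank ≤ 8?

Sorted (descending): 25, 24, 18, 18, 9, 8, 3, 2, 2
The 2 values of 18 occupy positions 3–4 → average rank (3+4)/2 = 3.5.
The 2 values of 2 occupy positions 8–9 → average rank (8+9)/2 = 8.5.
Ranks ≤ 8: {1, 2, 3.5, 3.5, 5, 6, 7} → 7 values.

7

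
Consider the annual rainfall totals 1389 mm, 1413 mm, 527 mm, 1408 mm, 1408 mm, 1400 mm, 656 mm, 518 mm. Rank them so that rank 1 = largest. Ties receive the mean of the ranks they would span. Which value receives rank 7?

527

Sorted (descending): 1413, 1408, 1408, 1400, 1389, 656, 527, 518
The 2 values of 1408 occupy positions 2–3 → average rank (2+3)/2 = 2.5.
Rank 7 → value 527.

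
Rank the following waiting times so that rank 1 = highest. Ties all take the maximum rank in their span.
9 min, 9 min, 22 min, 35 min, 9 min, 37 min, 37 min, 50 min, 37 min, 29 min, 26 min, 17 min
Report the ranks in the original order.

12, 12, 8, 5, 12, 4, 4, 1, 4, 6, 7, 9

Sorted (descending): 50, 37, 37, 37, 35, 29, 26, 22, 17, 9, 9, 9
The 3 values of 37 occupy positions 2–4 → each gets rank 4.
The 3 values of 9 occupy positions 10–12 → each gets rank 12.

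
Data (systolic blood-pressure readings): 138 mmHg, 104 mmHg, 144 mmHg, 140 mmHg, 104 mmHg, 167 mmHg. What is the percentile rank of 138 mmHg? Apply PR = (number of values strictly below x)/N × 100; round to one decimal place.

33.3

N = 6.
Strictly below 138: 2. Equal to 138: 1.
PR = 2/6 × 100 = 33.3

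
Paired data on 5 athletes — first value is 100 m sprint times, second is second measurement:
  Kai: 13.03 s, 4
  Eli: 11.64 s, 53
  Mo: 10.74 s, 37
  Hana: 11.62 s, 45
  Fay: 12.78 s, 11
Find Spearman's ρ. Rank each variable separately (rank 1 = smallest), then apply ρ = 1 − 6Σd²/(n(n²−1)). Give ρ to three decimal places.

Ranks of variable 1: 5, 3, 1, 2, 4
Ranks of variable 2: 1, 5, 3, 4, 2
d = r₁ − r₂: 4, -2, -2, -2, 2
d²: 16, 4, 4, 4, 4; Σd² = 32
ρ = 1 − 6·32/(5·24) = 1 − 192/120 = -0.600

-0.600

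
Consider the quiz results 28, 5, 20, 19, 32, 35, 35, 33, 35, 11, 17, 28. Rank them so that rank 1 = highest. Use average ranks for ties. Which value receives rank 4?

33

Sorted (descending): 35, 35, 35, 33, 32, 28, 28, 20, 19, 17, 11, 5
The 3 values of 35 occupy positions 1–3 → average rank 2.
The 2 values of 28 occupy positions 6–7 → average rank (6+7)/2 = 6.5.
Rank 4 → value 33.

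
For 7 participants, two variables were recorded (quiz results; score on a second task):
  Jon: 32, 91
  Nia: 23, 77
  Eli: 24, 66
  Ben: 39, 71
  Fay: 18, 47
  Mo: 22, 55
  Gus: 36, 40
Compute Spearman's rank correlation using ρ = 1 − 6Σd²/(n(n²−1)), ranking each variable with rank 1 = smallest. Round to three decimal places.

0.214

Ranks of variable 1: 5, 3, 4, 7, 1, 2, 6
Ranks of variable 2: 7, 6, 4, 5, 2, 3, 1
d = r₁ − r₂: -2, -3, 0, 2, -1, -1, 5
d²: 4, 9, 0, 4, 1, 1, 25; Σd² = 44
ρ = 1 − 6·44/(7·48) = 1 − 264/336 = 0.214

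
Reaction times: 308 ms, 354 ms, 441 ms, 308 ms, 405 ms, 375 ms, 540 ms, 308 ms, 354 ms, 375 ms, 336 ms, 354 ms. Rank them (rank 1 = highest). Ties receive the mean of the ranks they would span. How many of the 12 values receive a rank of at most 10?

9

Sorted (descending): 540, 441, 405, 375, 375, 354, 354, 354, 336, 308, 308, 308
The 2 values of 375 occupy positions 4–5 → average rank (4+5)/2 = 4.5.
The 3 values of 354 occupy positions 6–8 → average rank 7.
The 3 values of 308 occupy positions 10–12 → average rank 11.
Ranks ≤ 10: {1, 2, 3, 4.5, 4.5, 7, 7, 7, 9} → 9 values.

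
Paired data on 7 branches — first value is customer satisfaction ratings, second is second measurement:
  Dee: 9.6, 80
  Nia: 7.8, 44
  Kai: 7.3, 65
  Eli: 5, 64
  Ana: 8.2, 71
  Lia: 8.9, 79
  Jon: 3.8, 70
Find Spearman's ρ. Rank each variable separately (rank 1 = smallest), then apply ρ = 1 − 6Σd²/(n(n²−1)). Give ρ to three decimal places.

Ranks of variable 1: 7, 4, 3, 2, 5, 6, 1
Ranks of variable 2: 7, 1, 3, 2, 5, 6, 4
d = r₁ − r₂: 0, 3, 0, 0, 0, 0, -3
d²: 0, 9, 0, 0, 0, 0, 9; Σd² = 18
ρ = 1 − 6·18/(7·48) = 1 − 108/336 = 0.679

0.679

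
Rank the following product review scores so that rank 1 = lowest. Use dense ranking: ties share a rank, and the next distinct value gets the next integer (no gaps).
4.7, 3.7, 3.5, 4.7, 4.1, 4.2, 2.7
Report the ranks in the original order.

Sorted (ascending): 2.7, 3.5, 3.7, 4.1, 4.2, 4.7, 4.7
The 2 values of 4.7 share dense rank 6.
Remaining distinct values take the next consecutive integers.

6, 3, 2, 6, 4, 5, 1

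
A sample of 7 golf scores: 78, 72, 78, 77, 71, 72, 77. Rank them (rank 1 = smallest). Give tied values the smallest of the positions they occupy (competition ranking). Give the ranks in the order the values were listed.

6, 2, 6, 4, 1, 2, 4

Sorted (ascending): 71, 72, 72, 77, 77, 78, 78
The 2 values of 72 occupy positions 2–3 → each gets rank 2.
The 2 values of 77 occupy positions 4–5 → each gets rank 4.
The 2 values of 78 occupy positions 6–7 → each gets rank 6.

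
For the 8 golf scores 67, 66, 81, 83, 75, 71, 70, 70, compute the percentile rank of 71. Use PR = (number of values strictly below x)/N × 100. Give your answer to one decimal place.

50.0

N = 8.
Strictly below 71: 4. Equal to 71: 1.
PR = 4/8 × 100 = 50.0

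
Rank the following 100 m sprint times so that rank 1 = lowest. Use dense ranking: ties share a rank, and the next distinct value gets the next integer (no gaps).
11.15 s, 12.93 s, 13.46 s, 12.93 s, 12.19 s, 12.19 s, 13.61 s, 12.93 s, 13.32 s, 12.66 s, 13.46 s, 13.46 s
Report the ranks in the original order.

Sorted (ascending): 11.15, 12.19, 12.19, 12.66, 12.93, 12.93, 12.93, 13.32, 13.46, 13.46, 13.46, 13.61
The 2 values of 12.19 share dense rank 2.
The 3 values of 12.93 share dense rank 4.
The 3 values of 13.46 share dense rank 6.
Remaining distinct values take the next consecutive integers.

1, 4, 6, 4, 2, 2, 7, 4, 5, 3, 6, 6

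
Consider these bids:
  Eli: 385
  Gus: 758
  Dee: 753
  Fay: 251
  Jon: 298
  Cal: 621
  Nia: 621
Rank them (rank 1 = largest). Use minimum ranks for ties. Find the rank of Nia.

3

Sorted (descending): 758, 753, 621, 621, 385, 298, 251
The 2 values of 621 occupy positions 3–4 → each gets rank 3.
Nia has value 621 → rank 3.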